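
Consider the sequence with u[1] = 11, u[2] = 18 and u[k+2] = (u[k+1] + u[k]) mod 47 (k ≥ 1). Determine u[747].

Listing terms: u[1] = 11, u[2] = 18, u[3] = 29, u[4] = 0, u[5] = 29, u[6] = 29, u[7] = 11, u[8] = 40, u[9] = 4, u[10] = 44, u[11] = 1, u[12] = 45, u[13] = 46, u[14] = 44, u[15] = 43, u[16] = 40, u[17] = 36, u[18] = 29, u[19] = 18, u[20] = 0, u[21] = 18, u[22] = 18, u[23] = 36, u[24] = 7, u[25] = 43, u[26] = 3, u[27] = 46, u[28] = 2, u[29] = 1, u[30] = 3, u[31] = 4, u[32] = 7, u[33] = 11, u[34] = 18.
The sequence repeats with period 32.
So u[747] = u[1 + ((747-1) mod 32)] = u[11] = 1.

1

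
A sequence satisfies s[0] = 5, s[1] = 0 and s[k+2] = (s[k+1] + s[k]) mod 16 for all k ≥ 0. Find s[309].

1

s[0] = 5,  s[1] = 0,  s[2] = 5,  s[3] = 5,  s[4] = 10,  s[5] = 15,  s[6] = 9,  s[7] = 8,  s[8] = 1,  s[9] = 9,  s[10] = 10,  s[11] = 3,  s[12] = 13,  s[13] = 0,  s[14] = 13,  s[15] = 13,  s[16] = 10,  s[17] = 7,  s[18] = 1,  s[19] = 8,  s[20] = 9,  s[21] = 1,  s[22] = 10,  s[23] = 11,  s[24] = 5,  s[25] = 0.
Since (s[24], s[25]) = (s[0], s[1]) = (5, 0) (two consecutive terms determine the rest), the sequence is periodic with period 24.
So s[309] = s[0 + ((309-0) mod 24)] = s[21] = 1.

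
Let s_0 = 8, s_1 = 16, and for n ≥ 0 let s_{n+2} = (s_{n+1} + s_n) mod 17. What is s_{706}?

4

Listing terms: s_0 = 8; s_1 = 16; s_2 = 7; s_3 = 6; s_4 = 13; s_5 = 2; s_6 = 15; s_7 = 0; s_8 = 15; s_9 = 15; s_{10} = 13; s_{11} = 11; s_{12} = 7; s_{13} = 1; s_{14} = 8; s_{15} = 9; s_{16} = 0; s_{17} = 9; s_{18} = 9; s_{19} = 1; s_{20} = 10; s_{21} = 11; s_{22} = 4; s_{23} = 15; s_{24} = 2; s_{25} = 0; s_{26} = 2; s_{27} = 2; s_{28} = 4; s_{29} = 6; s_{30} = 10; s_{31} = 16; s_{32} = 9; s_{33} = 8; s_{34} = 0; s_{35} = 8; s_{36} = 8; s_{37} = 16.
The sequence repeats with period 36.
So s_{706} = s_{0 + ((706-0) mod 36)} = s_{22} = 4.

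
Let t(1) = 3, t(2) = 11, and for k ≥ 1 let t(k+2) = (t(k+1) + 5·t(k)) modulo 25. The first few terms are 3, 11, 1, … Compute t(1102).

21

Listing terms: t(1) = 3, t(2) = 11, t(3) = 1, t(4) = 6, t(5) = 11, t(6) = 16, t(7) = 21, t(8) = 1, t(9) = 6.
Since (t(8), t(9)) = (t(3), t(4)) = (1, 6) (two consecutive terms determine the rest), the sequence is eventually periodic: after a pre-period of length 2 it cycles with period 5.
For k ≥ 3, t(k) depends only on (k - 3) mod 5. (1102 - 3) mod 5 = 4, so t(1102) = t(7) = 21.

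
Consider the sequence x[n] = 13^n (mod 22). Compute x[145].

We have x[0] = 1; x[1] = 13; x[2] = 15; x[3] = 19; x[4] = 5; x[5] = 21; x[6] = 9; x[7] = 7; x[8] = 3; x[9] = 17; x[10] = 1.
Since x[10] = x[0] = 1, the sequence is periodic with period 10.
So x[145] = x[0 + ((145-0) mod 10)] = x[5] = 21.

21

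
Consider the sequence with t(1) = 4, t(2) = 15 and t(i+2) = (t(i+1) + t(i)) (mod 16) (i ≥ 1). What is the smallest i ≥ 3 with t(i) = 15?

9

Listing terms: t(1) = 4; t(2) = 15; t(3) = 3; t(4) = 2; t(5) = 5; t(6) = 7; t(7) = 12; t(8) = 3; t(9) = 15; t(10) = 2; t(11) = 1; t(12) = 3; t(13) = 4; t(14) = 7; t(15) = 11; t(16) = 2; t(17) = 13; t(18) = 15; t(19) = 12; t(20) = 11; t(21) = 7; t(22) = 2; t(23) = 9; t(24) = 11; t(25) = 4; t(26) = 15.
The sequence repeats with period 24.
The value 15 first appears (with i ≥ 3) at t(9).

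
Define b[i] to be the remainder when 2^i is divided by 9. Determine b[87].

8

b[1] = 2; b[2] = 4; b[3] = 8; b[4] = 7; b[5] = 5; b[6] = 1; b[7] = 2.
The sequence repeats with period 6.
(87 - 1) mod 6 = 2, so b[87] = b[3] = 8.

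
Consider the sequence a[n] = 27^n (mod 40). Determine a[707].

We have a[1] = 27, a[2] = 9, a[3] = 3, a[4] = 1, a[5] = 27.
The sequence repeats with period 4.
So a[707] = a[1 + ((707-1) mod 4)] = a[3] = 3.

3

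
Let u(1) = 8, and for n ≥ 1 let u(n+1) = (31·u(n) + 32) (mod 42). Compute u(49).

8

Computing terms: u(1) = 8; u(2) = 28; u(3) = 18; u(4) = 2; u(5) = 10; u(6) = 6; u(7) = 8.
Since u(7) = u(1) = 8, the sequence is periodic with period 6.
(49 - 1) mod 6 = 0, so u(49) = u(1) = 8.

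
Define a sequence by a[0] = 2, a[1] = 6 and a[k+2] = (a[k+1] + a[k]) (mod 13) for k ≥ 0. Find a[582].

4

a[0] = 2,  a[1] = 6,  a[2] = 8,  a[3] = 1,  a[4] = 9,  a[5] = 10,  a[6] = 6,  a[7] = 3,  a[8] = 9,  a[9] = 12,  a[10] = 8,  a[11] = 7,  a[12] = 2,  a[13] = 9,  a[14] = 11,  a[15] = 7,  a[16] = 5,  a[17] = 12,  a[18] = 4,  a[19] = 3,  a[20] = 7,  a[21] = 10,  a[22] = 4,  a[23] = 1,  a[24] = 5,  a[25] = 6,  a[26] = 11,  a[27] = 4,  a[28] = 2,  a[29] = 6.
Since (a[28], a[29]) = (a[0], a[1]) = (2, 6) (two consecutive terms determine the rest), the sequence is periodic with period 28.
(582 - 0) mod 28 = 22, so a[582] = a[22] = 4.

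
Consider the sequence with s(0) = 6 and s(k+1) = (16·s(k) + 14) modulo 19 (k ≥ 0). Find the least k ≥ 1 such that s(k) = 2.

6

Computing terms: s(0) = 6,  s(1) = 15,  s(2) = 7,  s(3) = 12,  s(4) = 16,  s(5) = 4,  s(6) = 2,  s(7) = 8,  s(8) = 9,  s(9) = 6.
The sequence repeats with period 9.
The value 2 first appears (with k ≥ 1) at s(6).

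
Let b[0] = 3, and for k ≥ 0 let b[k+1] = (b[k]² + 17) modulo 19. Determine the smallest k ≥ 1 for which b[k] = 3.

3

b[0] = 3, b[1] = 7, b[2] = 9, b[3] = 3.
Since b[3] = b[0] = 3, the sequence is periodic with period 3.
The value 3 next appears (with k ≥ 1) at b[3].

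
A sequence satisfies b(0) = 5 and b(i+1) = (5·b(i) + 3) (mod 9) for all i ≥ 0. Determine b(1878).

5

Listing terms: b(0) = 5, b(1) = 1, b(2) = 8, b(3) = 7, b(4) = 2, b(5) = 4, b(6) = 5.
The sequence repeats with period 6.
(1878 - 0) mod 6 = 0, so b(1878) = b(0) = 5.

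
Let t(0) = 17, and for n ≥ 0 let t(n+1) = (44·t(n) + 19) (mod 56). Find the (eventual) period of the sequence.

t(0) = 17; t(1) = 39; t(2) = 55; t(3) = 31; t(4) = 39.
Since t(4) = t(1) = 39, the sequence is eventually periodic: after a pre-period of length 1 it cycles with period 3.

3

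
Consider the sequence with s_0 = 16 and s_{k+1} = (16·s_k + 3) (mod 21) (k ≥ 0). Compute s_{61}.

7

s_0 = 16, s_1 = 7, s_2 = 10, s_3 = 16.
Since s_3 = s_0 = 16, the sequence is periodic with period 3.
(61 - 0) mod 3 = 1, so s_{61} = s_1 = 7.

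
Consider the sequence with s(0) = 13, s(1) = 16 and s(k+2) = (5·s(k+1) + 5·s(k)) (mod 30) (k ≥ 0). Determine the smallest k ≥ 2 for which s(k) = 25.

We have s(0) = 13, s(1) = 16, s(2) = 25, s(3) = 25, s(4) = 10, s(5) = 25, s(6) = 25.
Since (s(5), s(6)) = (s(2), s(3)) = (25, 25) (two consecutive terms determine the rest), the sequence is eventually periodic: after a pre-period of length 2 it cycles with period 3.
The value 25 first appears (with k ≥ 2) at s(2).

2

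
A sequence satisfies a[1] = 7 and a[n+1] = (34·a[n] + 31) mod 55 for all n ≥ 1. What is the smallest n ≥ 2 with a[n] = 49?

We have a[1] = 7,  a[2] = 49,  a[3] = 47,  a[4] = 34,  a[5] = 32,  a[6] = 19,  a[7] = 17,  a[8] = 4,  a[9] = 2,  a[10] = 44,  a[11] = 42,  a[12] = 29,  a[13] = 27,  a[14] = 14,  a[15] = 12,  a[16] = 54,  a[17] = 52,  a[18] = 39,  a[19] = 37,  a[20] = 24,  a[21] = 22,  a[22] = 9,  a[23] = 7.
The sequence repeats with period 22.
The value 49 first appears (with n ≥ 2) at a[2].

2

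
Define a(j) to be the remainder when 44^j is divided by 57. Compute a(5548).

a(1) = 44; a(2) = 55; a(3) = 26; a(4) = 4; a(5) = 5; a(6) = 49; a(7) = 47; a(8) = 16; a(9) = 20; a(10) = 25; a(11) = 17; a(12) = 7; a(13) = 23; a(14) = 43; a(15) = 11; a(16) = 28; a(17) = 35; a(18) = 1; a(19) = 44.
Since a(19) = a(1) = 44, the sequence is periodic with period 18.
(5548 - 1) mod 18 = 3, so a(5548) = a(4) = 4.

4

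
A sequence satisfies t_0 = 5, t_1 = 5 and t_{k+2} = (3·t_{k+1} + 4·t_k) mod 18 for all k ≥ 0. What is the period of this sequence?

6

Listing terms: t_0 = 5, t_1 = 5, t_2 = 17, t_3 = 17, t_4 = 11, t_5 = 11, t_6 = 5, t_7 = 5.
Since (t_6, t_7) = (t_0, t_1) = (5, 5) (two consecutive terms determine the rest), the sequence is periodic with period 6.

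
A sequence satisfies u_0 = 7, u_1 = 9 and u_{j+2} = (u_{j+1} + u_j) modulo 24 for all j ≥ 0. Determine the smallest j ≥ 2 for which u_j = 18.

5

u_0 = 7,  u_1 = 9,  u_2 = 16,  u_3 = 1,  u_4 = 17,  u_5 = 18,  u_6 = 11,  u_7 = 5,  u_8 = 16,  u_9 = 21,  u_{10} = 13,  u_{11} = 10,  u_{12} = 23,  u_{13} = 9,  u_{14} = 8,  u_{15} = 17,  u_{16} = 1,  u_{17} = 18,  u_{18} = 19,  u_{19} = 13,  u_{20} = 8,  u_{21} = 21,  u_{22} = 5,  u_{23} = 2,  u_{24} = 7,  u_{25} = 9.
The sequence repeats with period 24.
The value 18 first appears (with j ≥ 2) at u_5.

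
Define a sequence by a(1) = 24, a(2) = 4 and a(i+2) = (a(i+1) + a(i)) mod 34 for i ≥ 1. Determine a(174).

Listing terms: a(1) = 24; a(2) = 4; a(3) = 28; a(4) = 32; a(5) = 26; a(6) = 24; a(7) = 16; a(8) = 6; a(9) = 22; a(10) = 28; a(11) = 16; a(12) = 10; a(13) = 26; a(14) = 2; a(15) = 28; a(16) = 30; a(17) = 24; a(18) = 20; a(19) = 10; a(20) = 30; a(21) = 6; a(22) = 2; a(23) = 8; a(24) = 10; a(25) = 18; a(26) = 28; a(27) = 12; a(28) = 6; a(29) = 18; a(30) = 24; a(31) = 8; a(32) = 32; a(33) = 6; a(34) = 4; a(35) = 10; a(36) = 14; a(37) = 24; a(38) = 4.
The sequence repeats with period 36.
So a(174) = a(1 + ((174-1) mod 36)) = a(30) = 24.

24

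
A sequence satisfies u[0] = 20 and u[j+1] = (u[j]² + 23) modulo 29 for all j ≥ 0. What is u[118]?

28

u[0] = 20, u[1] = 17, u[2] = 22, u[3] = 14, u[4] = 16, u[5] = 18, u[6] = 28, u[7] = 24, u[8] = 19, u[9] = 7, u[10] = 14.
Since u[10] = u[3] = 14, the sequence is eventually periodic: after a pre-period of length 3 it cycles with period 7.
For j ≥ 3, u[j] depends only on (j - 3) mod 7. (118 - 3) mod 7 = 3, so u[118] = u[6] = 28.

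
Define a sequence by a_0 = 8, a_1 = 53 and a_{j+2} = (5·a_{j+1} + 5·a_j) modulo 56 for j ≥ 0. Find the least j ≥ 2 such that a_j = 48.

We have a_0 = 8,  a_1 = 53,  a_2 = 25,  a_3 = 54,  a_4 = 3,  a_5 = 5,  a_6 = 40,  a_7 = 1,  a_8 = 37,  a_9 = 22,  a_{10} = 15,  a_{11} = 17,  a_{12} = 48,  a_{13} = 45,  a_{14} = 17,  a_{15} = 30,  a_{16} = 11,  a_{17} = 37,  a_{18} = 16,  a_{19} = 41,  a_{20} = 5,  a_{21} = 6,  a_{22} = 55,  a_{23} = 25,  a_{24} = 8,  a_{25} = 53.
The sequence repeats with period 24.
The value 48 first appears (with j ≥ 2) at a_{12}.

12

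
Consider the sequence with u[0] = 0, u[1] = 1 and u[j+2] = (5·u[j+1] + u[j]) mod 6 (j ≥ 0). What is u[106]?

Listing terms: u[0] = 0; u[1] = 1; u[2] = 5; u[3] = 2; u[4] = 3; u[5] = 5; u[6] = 4; u[7] = 1; u[8] = 3; u[9] = 4; u[10] = 5; u[11] = 5; u[12] = 0; u[13] = 5; u[14] = 1; u[15] = 4; u[16] = 3; u[17] = 1; u[18] = 2; u[19] = 5; u[20] = 3; u[21] = 2; u[22] = 1; u[23] = 1; u[24] = 0; u[25] = 1.
The sequence repeats with period 24.
(106 - 0) mod 24 = 10, so u[106] = u[10] = 5.

5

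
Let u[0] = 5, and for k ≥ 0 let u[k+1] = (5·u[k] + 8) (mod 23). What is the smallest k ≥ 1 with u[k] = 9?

12

u[0] = 5; u[1] = 10; u[2] = 12; u[3] = 22; u[4] = 3; u[5] = 0; u[6] = 8; u[7] = 2; u[8] = 18; u[9] = 6; u[10] = 15; u[11] = 14; u[12] = 9; u[13] = 7; u[14] = 20; u[15] = 16; u[16] = 19; u[17] = 11; u[18] = 17; u[19] = 1; u[20] = 13; u[21] = 4; u[22] = 5.
The sequence repeats with period 22.
The value 9 first appears (with k ≥ 1) at u[12].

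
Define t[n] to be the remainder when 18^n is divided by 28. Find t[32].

Listing terms: t[0] = 1,  t[1] = 18,  t[2] = 16,  t[3] = 8,  t[4] = 4,  t[5] = 16.
Since t[5] = t[2] = 16, the sequence is eventually periodic: after a pre-period of length 2 it cycles with period 3.
For n ≥ 2, t[n] depends only on (n - 2) mod 3. (32 - 2) mod 3 = 0, so t[32] = t[2] = 16.

16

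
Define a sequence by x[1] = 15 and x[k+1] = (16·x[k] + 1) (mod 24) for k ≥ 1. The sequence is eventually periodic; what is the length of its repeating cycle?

3

x[1] = 15, x[2] = 1, x[3] = 17, x[4] = 9, x[5] = 1.
Since x[5] = x[2] = 1, the sequence is eventually periodic: after a pre-period of length 1 it cycles with period 3.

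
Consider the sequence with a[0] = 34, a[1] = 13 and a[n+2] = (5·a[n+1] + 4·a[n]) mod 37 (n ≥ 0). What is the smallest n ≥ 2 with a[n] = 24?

We have a[0] = 34, a[1] = 13, a[2] = 16, a[3] = 21, a[4] = 21, a[5] = 4, a[6] = 30, a[7] = 18, a[8] = 25, a[9] = 12, a[10] = 12, a[11] = 34, a[12] = 33, a[13] = 5, a[14] = 9, a[15] = 28, a[16] = 28, a[17] = 30, a[18] = 3, a[19] = 24, a[20] = 21, a[21] = 16, a[22] = 16, a[23] = 33, a[24] = 7, a[25] = 19, a[26] = 12, a[27] = 25, a[28] = 25, a[29] = 3, a[30] = 4, a[31] = 32, a[32] = 28, a[33] = 9, a[34] = 9, a[35] = 7, a[36] = 34, a[37] = 13.
The sequence repeats with period 36.
The value 24 first appears (with n ≥ 2) at a[19].

19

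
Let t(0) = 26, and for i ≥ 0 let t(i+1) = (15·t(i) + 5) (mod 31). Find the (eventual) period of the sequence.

t(0) = 26; t(1) = 23; t(2) = 9; t(3) = 16; t(4) = 28; t(5) = 22; t(6) = 25; t(7) = 8; t(8) = 1; t(9) = 20; t(10) = 26.
The sequence repeats with period 10.

10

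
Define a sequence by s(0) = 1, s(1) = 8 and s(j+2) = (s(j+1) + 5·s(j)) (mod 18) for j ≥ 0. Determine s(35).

5

Listing terms: s(0) = 1, s(1) = 8, s(2) = 13, s(3) = 17, s(4) = 10, s(5) = 5, s(6) = 1, s(7) = 8.
The sequence repeats with period 6.
(35 - 0) mod 6 = 5, so s(35) = s(5) = 5.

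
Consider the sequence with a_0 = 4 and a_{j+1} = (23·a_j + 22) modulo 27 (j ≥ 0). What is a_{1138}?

10

Listing terms: a_0 = 4; a_1 = 6; a_2 = 25; a_3 = 3; a_4 = 10; a_5 = 9; a_6 = 13; a_7 = 24; a_8 = 7; a_9 = 21; a_{10} = 19; a_{11} = 0; a_{12} = 22; a_{13} = 15; a_{14} = 16; a_{15} = 12; a_{16} = 1; a_{17} = 18; a_{18} = 4.
Since a_{18} = a_0 = 4, the sequence is periodic with period 18.
(1138 - 0) mod 18 = 4, so a_{1138} = a_4 = 10.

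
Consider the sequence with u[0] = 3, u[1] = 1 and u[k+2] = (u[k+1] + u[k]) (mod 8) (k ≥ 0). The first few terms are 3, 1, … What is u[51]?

Listing terms: u[0] = 3, u[1] = 1, u[2] = 4, u[3] = 5, u[4] = 1, u[5] = 6, u[6] = 7, u[7] = 5, u[8] = 4, u[9] = 1, u[10] = 5, u[11] = 6, u[12] = 3, u[13] = 1.
The sequence repeats with period 12.
(51 - 0) mod 12 = 3, so u[51] = u[3] = 5.

5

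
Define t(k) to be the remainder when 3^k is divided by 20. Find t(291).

Computing terms: t(0) = 1; t(1) = 3; t(2) = 9; t(3) = 7; t(4) = 1.
Since t(4) = t(0) = 1, the sequence is periodic with period 4.
So t(291) = t(0 + ((291-0) mod 4)) = t(3) = 7.

7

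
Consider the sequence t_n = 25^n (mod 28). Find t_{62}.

t_1 = 25, t_2 = 9, t_3 = 1, t_4 = 25.
The sequence repeats with period 3.
So t_{62} = t_{1 + ((62-1) mod 3)} = t_2 = 9.

9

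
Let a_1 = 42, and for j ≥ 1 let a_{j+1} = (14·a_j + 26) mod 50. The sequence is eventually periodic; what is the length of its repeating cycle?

10

Listing terms: a_1 = 42, a_2 = 14, a_3 = 22, a_4 = 34, a_5 = 2, a_6 = 4, a_7 = 32, a_8 = 24, a_9 = 12, a_{10} = 44, a_{11} = 42.
The sequence repeats with period 10.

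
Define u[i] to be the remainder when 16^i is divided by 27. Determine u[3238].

u[0] = 1, u[1] = 16, u[2] = 13, u[3] = 19, u[4] = 7, u[5] = 4, u[6] = 10, u[7] = 25, u[8] = 22, u[9] = 1.
Since u[9] = u[0] = 1, the sequence is periodic with period 9.
(3238 - 0) mod 9 = 7, so u[3238] = u[7] = 25.

25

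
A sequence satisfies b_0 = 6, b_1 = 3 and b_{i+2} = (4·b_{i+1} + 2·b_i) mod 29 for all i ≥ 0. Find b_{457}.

Listing terms: b_0 = 6; b_1 = 3; b_2 = 24; b_3 = 15; b_4 = 21; b_5 = 27; b_6 = 5; b_7 = 16; b_8 = 16; b_9 = 9; b_{10} = 10; b_{11} = 0; b_{12} = 20; b_{13} = 22; b_{14} = 12; b_{15} = 5; b_{16} = 15; b_{17} = 12; b_{18} = 20; b_{19} = 17; b_{20} = 21; b_{21} = 2; b_{22} = 21; b_{23} = 1; b_{24} = 17; b_{25} = 12; b_{26} = 24; b_{27} = 4; b_{28} = 6; b_{29} = 3.
The sequence repeats with period 28.
So b_{457} = b_{0 + ((457-0) mod 28)} = b_9 = 9.

9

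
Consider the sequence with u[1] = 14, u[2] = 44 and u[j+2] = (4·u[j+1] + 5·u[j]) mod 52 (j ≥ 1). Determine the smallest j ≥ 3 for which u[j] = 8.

Computing terms: u[1] = 14,  u[2] = 44,  u[3] = 38,  u[4] = 8,  u[5] = 14,  u[6] = 44.
The sequence repeats with period 4.
The value 8 first appears (with j ≥ 3) at u[4].

4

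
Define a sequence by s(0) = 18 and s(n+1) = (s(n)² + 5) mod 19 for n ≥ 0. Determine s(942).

16

We have s(0) = 18; s(1) = 6; s(2) = 3; s(3) = 14; s(4) = 11; s(5) = 12; s(6) = 16; s(7) = 14.
Since s(7) = s(3) = 14, the sequence is eventually periodic: after a pre-period of length 3 it cycles with period 4.
For n ≥ 3, s(n) depends only on (n - 3) mod 4. (942 - 3) mod 4 = 3, so s(942) = s(6) = 16.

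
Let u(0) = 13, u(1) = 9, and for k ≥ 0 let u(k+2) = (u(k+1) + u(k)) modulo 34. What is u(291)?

31

Listing terms: u(0) = 13; u(1) = 9; u(2) = 22; u(3) = 31; u(4) = 19; u(5) = 16; u(6) = 1; u(7) = 17; u(8) = 18; u(9) = 1; u(10) = 19; u(11) = 20; u(12) = 5; u(13) = 25; u(14) = 30; u(15) = 21; u(16) = 17; u(17) = 4; u(18) = 21; u(19) = 25; u(20) = 12; u(21) = 3; u(22) = 15; u(23) = 18; u(24) = 33; u(25) = 17; u(26) = 16; u(27) = 33; u(28) = 15; u(29) = 14; u(30) = 29; u(31) = 9; u(32) = 4; u(33) = 13; u(34) = 17; u(35) = 30; u(36) = 13; u(37) = 9.
Since (u(36), u(37)) = (u(0), u(1)) = (13, 9) (two consecutive terms determine the rest), the sequence is periodic with period 36.
So u(291) = u(0 + ((291-0) mod 36)) = u(3) = 31.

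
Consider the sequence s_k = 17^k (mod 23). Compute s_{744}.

3

We have s_1 = 17,  s_2 = 13,  s_3 = 14,  s_4 = 8,  s_5 = 21,  s_6 = 12,  s_7 = 20,  s_8 = 18,  s_9 = 7,  s_{10} = 4,  s_{11} = 22,  s_{12} = 6,  s_{13} = 10,  s_{14} = 9,  s_{15} = 15,  s_{16} = 2,  s_{17} = 11,  s_{18} = 3,  s_{19} = 5,  s_{20} = 16,  s_{21} = 19,  s_{22} = 1,  s_{23} = 17.
The sequence repeats with period 22.
So s_{744} = s_{1 + ((744-1) mod 22)} = s_{18} = 3.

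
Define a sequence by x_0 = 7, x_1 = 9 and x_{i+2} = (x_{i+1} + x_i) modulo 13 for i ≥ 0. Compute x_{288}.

We have x_0 = 7; x_1 = 9; x_2 = 3; x_3 = 12; x_4 = 2; x_5 = 1; x_6 = 3; x_7 = 4; x_8 = 7; x_9 = 11; x_{10} = 5; x_{11} = 3; x_{12} = 8; x_{13} = 11; x_{14} = 6; x_{15} = 4; x_{16} = 10; x_{17} = 1; x_{18} = 11; x_{19} = 12; x_{20} = 10; x_{21} = 9; x_{22} = 6; x_{23} = 2; x_{24} = 8; x_{25} = 10; x_{26} = 5; x_{27} = 2; x_{28} = 7; x_{29} = 9.
Since (x_{28}, x_{29}) = (x_0, x_1) = (7, 9) (two consecutive terms determine the rest), the sequence is periodic with period 28.
So x_{288} = x_{0 + ((288-0) mod 28)} = x_8 = 7.

7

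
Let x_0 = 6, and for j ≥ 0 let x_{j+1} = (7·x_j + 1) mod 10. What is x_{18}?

2

Computing terms: x_0 = 6,  x_1 = 3,  x_2 = 2,  x_3 = 5,  x_4 = 6.
The sequence repeats with period 4.
So x_{18} = x_{0 + ((18-0) mod 4)} = x_2 = 2.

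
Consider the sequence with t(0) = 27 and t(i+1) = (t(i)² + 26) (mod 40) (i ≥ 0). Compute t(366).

27

t(0) = 27, t(1) = 35, t(2) = 11, t(3) = 27.
The sequence repeats with period 3.
(366 - 0) mod 3 = 0, so t(366) = t(0) = 27.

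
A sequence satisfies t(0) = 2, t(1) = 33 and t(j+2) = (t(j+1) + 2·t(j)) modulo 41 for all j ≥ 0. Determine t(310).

6

t(0) = 2, t(1) = 33, t(2) = 37, t(3) = 21, t(4) = 13, t(5) = 14, t(6) = 40, t(7) = 27, t(8) = 25, t(9) = 38, t(10) = 6, t(11) = 0, t(12) = 12, t(13) = 12, t(14) = 36, t(15) = 19, t(16) = 9, t(17) = 6, t(18) = 24, t(19) = 36, t(20) = 2, t(21) = 33.
The sequence repeats with period 20.
So t(310) = t(0 + ((310-0) mod 20)) = t(10) = 6.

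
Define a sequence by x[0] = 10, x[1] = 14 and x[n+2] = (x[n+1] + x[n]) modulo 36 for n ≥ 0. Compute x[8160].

Listing terms: x[0] = 10, x[1] = 14, x[2] = 24, x[3] = 2, x[4] = 26, x[5] = 28, x[6] = 18, x[7] = 10, x[8] = 28, x[9] = 2, x[10] = 30, x[11] = 32, x[12] = 26, x[13] = 22, x[14] = 12, x[15] = 34, x[16] = 10, x[17] = 8, x[18] = 18, x[19] = 26, x[20] = 8, x[21] = 34, x[22] = 6, x[23] = 4, x[24] = 10, x[25] = 14.
Since (x[24], x[25]) = (x[0], x[1]) = (10, 14) (two consecutive terms determine the rest), the sequence is periodic with period 24.
(8160 - 0) mod 24 = 0, so x[8160] = x[0] = 10.

10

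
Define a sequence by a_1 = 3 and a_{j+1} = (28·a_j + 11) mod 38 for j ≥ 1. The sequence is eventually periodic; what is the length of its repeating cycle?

9

Computing terms: a_1 = 3, a_2 = 19, a_3 = 11, a_4 = 15, a_5 = 13, a_6 = 33, a_7 = 23, a_8 = 9, a_9 = 35, a_{10} = 3.
The sequence repeats with period 9.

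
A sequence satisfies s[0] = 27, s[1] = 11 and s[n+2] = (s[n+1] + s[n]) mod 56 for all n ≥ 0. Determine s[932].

Listing terms: s[0] = 27; s[1] = 11; s[2] = 38; s[3] = 49; s[4] = 31; s[5] = 24; s[6] = 55; s[7] = 23; s[8] = 22; s[9] = 45; s[10] = 11; s[11] = 0; s[12] = 11; s[13] = 11; s[14] = 22; s[15] = 33; s[16] = 55; s[17] = 32; s[18] = 31; s[19] = 7; s[20] = 38; s[21] = 45; s[22] = 27; s[23] = 16; s[24] = 43; s[25] = 3; s[26] = 46; s[27] = 49; s[28] = 39; s[29] = 32; s[30] = 15; s[31] = 47; s[32] = 6; s[33] = 53; s[34] = 3; s[35] = 0; s[36] = 3; s[37] = 3; s[38] = 6; s[39] = 9; s[40] = 15; s[41] = 24; s[42] = 39; s[43] = 7; s[44] = 46; s[45] = 53; s[46] = 43; s[47] = 40; s[48] = 27; s[49] = 11.
Since (s[48], s[49]) = (s[0], s[1]) = (27, 11) (two consecutive terms determine the rest), the sequence is periodic with period 48.
So s[932] = s[0 + ((932-0) mod 48)] = s[20] = 38.

38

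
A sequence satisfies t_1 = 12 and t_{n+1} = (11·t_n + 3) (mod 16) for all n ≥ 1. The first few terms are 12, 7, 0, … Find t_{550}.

15

We have t_1 = 12; t_2 = 7; t_3 = 0; t_4 = 3; t_5 = 4; t_6 = 15; t_7 = 8; t_8 = 11; t_9 = 12.
Since t_9 = t_1 = 12, the sequence is periodic with period 8.
So t_{550} = t_{1 + ((550-1) mod 8)} = t_6 = 15.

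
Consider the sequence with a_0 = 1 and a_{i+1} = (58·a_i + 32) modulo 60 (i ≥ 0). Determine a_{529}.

a_0 = 1, a_1 = 30, a_2 = 32, a_3 = 28, a_4 = 36, a_5 = 20, a_6 = 52, a_7 = 48, a_8 = 56, a_9 = 40, a_{10} = 12, a_{11} = 8, a_{12} = 16, a_{13} = 0, a_{14} = 32.
Since a_{14} = a_2 = 32, the sequence is eventually periodic: after a pre-period of length 2 it cycles with period 12.
For i ≥ 2, a_i depends only on (i - 2) mod 12. (529 - 2) mod 12 = 11, so a_{529} = a_{13} = 0.

0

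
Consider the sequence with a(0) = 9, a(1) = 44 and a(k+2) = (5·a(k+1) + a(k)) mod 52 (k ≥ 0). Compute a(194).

21

We have a(0) = 9, a(1) = 44, a(2) = 21, a(3) = 45, a(4) = 38, a(5) = 27, a(6) = 17, a(7) = 8, a(8) = 5, a(9) = 33, a(10) = 14, a(11) = 51, a(12) = 9, a(13) = 44.
Since (a(12), a(13)) = (a(0), a(1)) = (9, 44) (two consecutive terms determine the rest), the sequence is periodic with period 12.
(194 - 0) mod 12 = 2, so a(194) = a(2) = 21.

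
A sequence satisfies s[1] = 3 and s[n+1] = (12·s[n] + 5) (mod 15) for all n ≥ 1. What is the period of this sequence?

We have s[1] = 3,  s[2] = 11,  s[3] = 2,  s[4] = 14,  s[5] = 8,  s[6] = 11.
Since s[6] = s[2] = 11, the sequence is eventually periodic: after a pre-period of length 1 it cycles with period 4.

4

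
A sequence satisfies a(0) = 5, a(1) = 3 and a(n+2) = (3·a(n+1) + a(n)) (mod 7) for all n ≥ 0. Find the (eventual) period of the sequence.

a(0) = 5,  a(1) = 3,  a(2) = 0,  a(3) = 3,  a(4) = 2,  a(5) = 2,  a(6) = 1,  a(7) = 5,  a(8) = 2,  a(9) = 4,  a(10) = 0,  a(11) = 4,  a(12) = 5,  a(13) = 5,  a(14) = 6,  a(15) = 2,  a(16) = 5,  a(17) = 3.
Since (a(16), a(17)) = (a(0), a(1)) = (5, 3) (two consecutive terms determine the rest), the sequence is periodic with period 16.

16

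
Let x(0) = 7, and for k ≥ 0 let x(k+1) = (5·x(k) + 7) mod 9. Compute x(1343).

We have x(0) = 7,  x(1) = 6,  x(2) = 1,  x(3) = 3,  x(4) = 4,  x(5) = 0,  x(6) = 7.
The sequence repeats with period 6.
(1343 - 0) mod 6 = 5, so x(1343) = x(5) = 0.

0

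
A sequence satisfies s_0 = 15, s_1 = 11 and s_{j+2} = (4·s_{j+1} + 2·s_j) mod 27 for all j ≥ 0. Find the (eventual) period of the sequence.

18

Listing terms: s_0 = 15,  s_1 = 11,  s_2 = 20,  s_3 = 21,  s_4 = 16,  s_5 = 25,  s_6 = 24,  s_7 = 11,  s_8 = 11,  s_9 = 12,  s_{10} = 16,  s_{11} = 7,  s_{12} = 6,  s_{13} = 11,  s_{14} = 2,  s_{15} = 3,  s_{16} = 16,  s_{17} = 16,  s_{18} = 15,  s_{19} = 11.
Since (s_{18}, s_{19}) = (s_0, s_1) = (15, 11) (two consecutive terms determine the rest), the sequence is periodic with period 18.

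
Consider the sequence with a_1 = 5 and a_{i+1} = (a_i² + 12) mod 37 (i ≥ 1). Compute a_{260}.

19

We have a_1 = 5,  a_2 = 0,  a_3 = 12,  a_4 = 8,  a_5 = 2,  a_6 = 16,  a_7 = 9,  a_8 = 19,  a_9 = 3,  a_{10} = 21,  a_{11} = 9.
Since a_{11} = a_7 = 9, the sequence is eventually periodic: after a pre-period of length 6 it cycles with period 4.
For i ≥ 7, a_i depends only on (i - 7) mod 4. (260 - 7) mod 4 = 1, so a_{260} = a_8 = 19.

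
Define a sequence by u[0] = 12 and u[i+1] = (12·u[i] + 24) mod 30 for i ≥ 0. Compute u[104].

u[0] = 12,  u[1] = 18,  u[2] = 0,  u[3] = 24,  u[4] = 12.
The sequence repeats with period 4.
(104 - 0) mod 4 = 0, so u[104] = u[0] = 12.

12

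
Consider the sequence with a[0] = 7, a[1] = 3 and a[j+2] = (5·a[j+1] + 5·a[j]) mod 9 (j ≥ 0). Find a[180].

7

We have a[0] = 7; a[1] = 3; a[2] = 5; a[3] = 4; a[4] = 0; a[5] = 2; a[6] = 1; a[7] = 6; a[8] = 8; a[9] = 7; a[10] = 3.
Since (a[9], a[10]) = (a[0], a[1]) = (7, 3) (two consecutive terms determine the rest), the sequence is periodic with period 9.
So a[180] = a[0 + ((180-0) mod 9)] = a[0] = 7.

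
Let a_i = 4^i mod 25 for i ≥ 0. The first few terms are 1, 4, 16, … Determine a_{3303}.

Listing terms: a_0 = 1,  a_1 = 4,  a_2 = 16,  a_3 = 14,  a_4 = 6,  a_5 = 24,  a_6 = 21,  a_7 = 9,  a_8 = 11,  a_9 = 19,  a_{10} = 1.
Since a_{10} = a_0 = 1, the sequence is periodic with period 10.
So a_{3303} = a_{0 + ((3303-0) mod 10)} = a_3 = 14.

14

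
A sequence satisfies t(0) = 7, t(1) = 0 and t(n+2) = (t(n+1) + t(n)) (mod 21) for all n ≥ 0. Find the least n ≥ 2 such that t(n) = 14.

We have t(0) = 7, t(1) = 0, t(2) = 7, t(3) = 7, t(4) = 14, t(5) = 0, t(6) = 14, t(7) = 14, t(8) = 7, t(9) = 0.
The sequence repeats with period 8.
The value 14 first appears (with n ≥ 2) at t(4).

4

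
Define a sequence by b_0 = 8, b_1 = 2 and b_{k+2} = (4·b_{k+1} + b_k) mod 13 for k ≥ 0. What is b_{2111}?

9

Computing terms: b_0 = 8, b_1 = 2, b_2 = 3, b_3 = 1, b_4 = 7, b_5 = 3, b_6 = 6, b_7 = 1, b_8 = 10, b_9 = 2, b_{10} = 5, b_{11} = 9, b_{12} = 2, b_{13} = 4, b_{14} = 5, b_{15} = 11, b_{16} = 10, b_{17} = 12, b_{18} = 6, b_{19} = 10, b_{20} = 7, b_{21} = 12, b_{22} = 3, b_{23} = 11, b_{24} = 8, b_{25} = 4, b_{26} = 11, b_{27} = 9, b_{28} = 8, b_{29} = 2.
The sequence repeats with period 28.
(2111 - 0) mod 28 = 11, so b_{2111} = b_{11} = 9.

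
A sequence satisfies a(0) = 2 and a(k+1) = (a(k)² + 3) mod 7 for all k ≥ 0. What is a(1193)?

We have a(0) = 2,  a(1) = 0,  a(2) = 3,  a(3) = 5,  a(4) = 0.
Since a(4) = a(1) = 0, the sequence is eventually periodic: after a pre-period of length 1 it cycles with period 3.
For k ≥ 1, a(k) depends only on (k - 1) mod 3. (1193 - 1) mod 3 = 1, so a(1193) = a(2) = 3.

3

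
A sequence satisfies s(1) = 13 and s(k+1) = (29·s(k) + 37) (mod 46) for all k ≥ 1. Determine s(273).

We have s(1) = 13; s(2) = 0; s(3) = 37; s(4) = 6; s(5) = 27; s(6) = 38; s(7) = 35; s(8) = 40; s(9) = 1; s(10) = 20; s(11) = 19; s(12) = 36; s(13) = 23; s(14) = 14; s(15) = 29; s(16) = 4; s(17) = 15; s(18) = 12; s(19) = 17; s(20) = 24; s(21) = 43; s(22) = 42; s(23) = 13.
Since s(23) = s(1) = 13, the sequence is periodic with period 22.
(273 - 1) mod 22 = 8, so s(273) = s(9) = 1.

1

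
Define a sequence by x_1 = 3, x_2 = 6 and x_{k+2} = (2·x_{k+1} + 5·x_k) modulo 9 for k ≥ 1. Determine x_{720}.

0

Computing terms: x_1 = 3,  x_2 = 6,  x_3 = 0,  x_4 = 3,  x_5 = 6.
The sequence repeats with period 3.
(720 - 1) mod 3 = 2, so x_{720} = x_3 = 0.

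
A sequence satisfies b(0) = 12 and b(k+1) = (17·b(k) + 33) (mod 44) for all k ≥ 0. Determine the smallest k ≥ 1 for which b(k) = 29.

Listing terms: b(0) = 12; b(1) = 17; b(2) = 14; b(3) = 7; b(4) = 20; b(5) = 21; b(6) = 38; b(7) = 19; b(8) = 4; b(9) = 13; b(10) = 34; b(11) = 39; b(12) = 36; b(13) = 29; b(14) = 42; b(15) = 43; b(16) = 16; b(17) = 41; b(18) = 26; b(19) = 35; b(20) = 12.
The sequence repeats with period 20.
The value 29 first appears (with k ≥ 1) at b(13).

13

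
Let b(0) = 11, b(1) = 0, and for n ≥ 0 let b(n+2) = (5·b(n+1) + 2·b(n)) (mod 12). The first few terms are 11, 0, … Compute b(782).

Computing terms: b(0) = 11; b(1) = 0; b(2) = 10; b(3) = 2; b(4) = 6; b(5) = 10; b(6) = 2.
Since (b(5), b(6)) = (b(2), b(3)) = (10, 2) (two consecutive terms determine the rest), the sequence is eventually periodic: after a pre-period of length 2 it cycles with period 3.
For n ≥ 2, b(n) depends only on (n - 2) mod 3. (782 - 2) mod 3 = 0, so b(782) = b(2) = 10.

10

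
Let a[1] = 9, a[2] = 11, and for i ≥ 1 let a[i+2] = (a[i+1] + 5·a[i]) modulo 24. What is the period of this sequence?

Listing terms: a[1] = 9,  a[2] = 11,  a[3] = 8,  a[4] = 15,  a[5] = 7,  a[6] = 10,  a[7] = 21,  a[8] = 23,  a[9] = 8,  a[10] = 3,  a[11] = 19,  a[12] = 10,  a[13] = 9,  a[14] = 11.
Since (a[13], a[14]) = (a[1], a[2]) = (9, 11) (two consecutive terms determine the rest), the sequence is periodic with period 12.

12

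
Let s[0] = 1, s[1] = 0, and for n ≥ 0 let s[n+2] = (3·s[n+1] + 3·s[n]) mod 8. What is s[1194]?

Computing terms: s[0] = 1; s[1] = 0; s[2] = 3; s[3] = 1; s[4] = 4; s[5] = 7; s[6] = 1; s[7] = 0.
The sequence repeats with period 6.
(1194 - 0) mod 6 = 0, so s[1194] = s[0] = 1.

1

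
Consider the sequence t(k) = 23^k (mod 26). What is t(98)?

9

Listing terms: t(0) = 1,  t(1) = 23,  t(2) = 9,  t(3) = 25,  t(4) = 3,  t(5) = 17,  t(6) = 1.
Since t(6) = t(0) = 1, the sequence is periodic with period 6.
(98 - 0) mod 6 = 2, so t(98) = t(2) = 9.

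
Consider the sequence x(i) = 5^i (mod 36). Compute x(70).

13

Computing terms: x(1) = 5, x(2) = 25, x(3) = 17, x(4) = 13, x(5) = 29, x(6) = 1, x(7) = 5.
Since x(7) = x(1) = 5, the sequence is periodic with period 6.
So x(70) = x(1 + ((70-1) mod 6)) = x(4) = 13.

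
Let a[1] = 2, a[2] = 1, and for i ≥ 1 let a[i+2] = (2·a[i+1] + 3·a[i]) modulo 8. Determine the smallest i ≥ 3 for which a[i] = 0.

We have a[1] = 2,  a[2] = 1,  a[3] = 0,  a[4] = 3,  a[5] = 6,  a[6] = 5,  a[7] = 4,  a[8] = 7,  a[9] = 2,  a[10] = 1.
The sequence repeats with period 8.
The value 0 first appears (with i ≥ 3) at a[3].

3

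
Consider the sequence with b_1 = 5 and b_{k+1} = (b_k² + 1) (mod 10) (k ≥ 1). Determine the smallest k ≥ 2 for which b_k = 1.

Listing terms: b_1 = 5, b_2 = 6, b_3 = 7, b_4 = 0, b_5 = 1, b_6 = 2, b_7 = 5.
Since b_7 = b_1 = 5, the sequence is periodic with period 6.
The value 1 first appears (with k ≥ 2) at b_5.

5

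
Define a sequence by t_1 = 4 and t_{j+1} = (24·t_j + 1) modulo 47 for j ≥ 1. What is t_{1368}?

30

t_1 = 4; t_2 = 3; t_3 = 26; t_4 = 14; t_5 = 8; t_6 = 5; t_7 = 27; t_8 = 38; t_9 = 20; t_{10} = 11; t_{11} = 30; t_{12} = 16; t_{13} = 9; t_{14} = 29; t_{15} = 39; t_{16} = 44; t_{17} = 23; t_{18} = 36; t_{19} = 19; t_{20} = 34; t_{21} = 18; t_{22} = 10; t_{23} = 6; t_{24} = 4.
The sequence repeats with period 23.
(1368 - 1) mod 23 = 10, so t_{1368} = t_{11} = 30.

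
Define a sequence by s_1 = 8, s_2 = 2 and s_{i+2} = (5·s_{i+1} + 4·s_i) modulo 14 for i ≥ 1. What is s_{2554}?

6

We have s_1 = 8, s_2 = 2, s_3 = 0, s_4 = 8, s_5 = 12, s_6 = 8, s_7 = 4, s_8 = 10, s_9 = 10, s_{10} = 6, s_{11} = 0, s_{12} = 10, s_{13} = 8, s_{14} = 10, s_{15} = 12, s_{16} = 2, s_{17} = 2, s_{18} = 4, s_{19} = 0, s_{20} = 2, s_{21} = 10, s_{22} = 2, s_{23} = 8, s_{24} = 6, s_{25} = 6, s_{26} = 12, s_{27} = 0, s_{28} = 6, s_{29} = 2, s_{30} = 6, s_{31} = 10, s_{32} = 4, s_{33} = 4, s_{34} = 8, s_{35} = 0, s_{36} = 4, s_{37} = 6, s_{38} = 4, s_{39} = 2, s_{40} = 12, s_{41} = 12, s_{42} = 10, s_{43} = 0, s_{44} = 12, s_{45} = 4, s_{46} = 12, s_{47} = 6, s_{48} = 8, s_{49} = 8, s_{50} = 2.
The sequence repeats with period 48.
(2554 - 1) mod 48 = 9, so s_{2554} = s_{10} = 6.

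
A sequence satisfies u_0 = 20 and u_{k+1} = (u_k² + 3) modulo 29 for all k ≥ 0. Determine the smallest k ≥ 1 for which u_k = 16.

u_0 = 20,  u_1 = 26,  u_2 = 12,  u_3 = 2,  u_4 = 7,  u_5 = 23,  u_6 = 10,  u_7 = 16,  u_8 = 27,  u_9 = 7.
Since u_9 = u_4 = 7, the sequence is eventually periodic: after a pre-period of length 4 it cycles with period 5.
The value 16 first appears (with k ≥ 1) at u_7.

7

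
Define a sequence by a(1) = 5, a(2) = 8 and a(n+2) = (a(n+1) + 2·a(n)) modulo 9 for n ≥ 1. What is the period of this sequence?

We have a(1) = 5, a(2) = 8, a(3) = 0, a(4) = 7, a(5) = 7, a(6) = 3, a(7) = 8, a(8) = 5, a(9) = 3, a(10) = 4, a(11) = 1, a(12) = 0, a(13) = 2, a(14) = 2, a(15) = 6, a(16) = 1, a(17) = 4, a(18) = 6, a(19) = 5, a(20) = 8.
The sequence repeats with period 18.

18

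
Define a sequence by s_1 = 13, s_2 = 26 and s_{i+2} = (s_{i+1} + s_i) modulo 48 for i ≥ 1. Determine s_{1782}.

Listing terms: s_1 = 13,  s_2 = 26,  s_3 = 39,  s_4 = 17,  s_5 = 8,  s_6 = 25,  s_7 = 33,  s_8 = 10,  s_9 = 43,  s_{10} = 5,  s_{11} = 0,  s_{12} = 5,  s_{13} = 5,  s_{14} = 10,  s_{15} = 15,  s_{16} = 25,  s_{17} = 40,  s_{18} = 17,  s_{19} = 9,  s_{20} = 26,  s_{21} = 35,  s_{22} = 13,  s_{23} = 0,  s_{24} = 13,  s_{25} = 13,  s_{26} = 26.
Since (s_{25}, s_{26}) = (s_1, s_2) = (13, 26) (two consecutive terms determine the rest), the sequence is periodic with period 24.
(1782 - 1) mod 24 = 5, so s_{1782} = s_6 = 25.

25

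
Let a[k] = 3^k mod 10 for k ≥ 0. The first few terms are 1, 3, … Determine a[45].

a[0] = 1, a[1] = 3, a[2] = 9, a[3] = 7, a[4] = 1.
Since a[4] = a[0] = 1, the sequence is periodic with period 4.
So a[45] = a[0 + ((45-0) mod 4)] = a[1] = 3.

3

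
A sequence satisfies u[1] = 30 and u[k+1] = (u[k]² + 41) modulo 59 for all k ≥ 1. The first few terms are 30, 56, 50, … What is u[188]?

We have u[1] = 30; u[2] = 56; u[3] = 50; u[4] = 4; u[5] = 57; u[6] = 45; u[7] = 1; u[8] = 42; u[9] = 35; u[10] = 27; u[11] = 3; u[12] = 50.
Since u[12] = u[3] = 50, the sequence is eventually periodic: after a pre-period of length 2 it cycles with period 9.
For k ≥ 3, u[k] depends only on (k - 3) mod 9. (188 - 3) mod 9 = 5, so u[188] = u[8] = 42.

42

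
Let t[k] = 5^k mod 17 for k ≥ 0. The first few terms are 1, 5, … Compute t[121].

Computing terms: t[0] = 1, t[1] = 5, t[2] = 8, t[3] = 6, t[4] = 13, t[5] = 14, t[6] = 2, t[7] = 10, t[8] = 16, t[9] = 12, t[10] = 9, t[11] = 11, t[12] = 4, t[13] = 3, t[14] = 15, t[15] = 7, t[16] = 1.
The sequence repeats with period 16.
So t[121] = t[0 + ((121-0) mod 16)] = t[9] = 12.

12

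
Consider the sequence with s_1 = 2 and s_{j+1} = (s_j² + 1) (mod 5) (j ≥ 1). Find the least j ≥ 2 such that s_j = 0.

Listing terms: s_1 = 2,  s_2 = 0,  s_3 = 1,  s_4 = 2.
Since s_4 = s_1 = 2, the sequence is periodic with period 3.
The value 0 first appears (with j ≥ 2) at s_2.

2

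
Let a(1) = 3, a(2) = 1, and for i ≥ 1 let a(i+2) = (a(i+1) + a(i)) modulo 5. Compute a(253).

1

We have a(1) = 3,  a(2) = 1,  a(3) = 4,  a(4) = 0,  a(5) = 4,  a(6) = 4,  a(7) = 3,  a(8) = 2,  a(9) = 0,  a(10) = 2,  a(11) = 2,  a(12) = 4,  a(13) = 1,  a(14) = 0,  a(15) = 1,  a(16) = 1,  a(17) = 2,  a(18) = 3,  a(19) = 0,  a(20) = 3,  a(21) = 3,  a(22) = 1.
The sequence repeats with period 20.
(253 - 1) mod 20 = 12, so a(253) = a(13) = 1.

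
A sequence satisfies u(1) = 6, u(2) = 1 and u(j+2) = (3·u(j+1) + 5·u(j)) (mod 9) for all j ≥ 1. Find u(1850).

Computing terms: u(1) = 6; u(2) = 1; u(3) = 6; u(4) = 5; u(5) = 0; u(6) = 7; u(7) = 3; u(8) = 8; u(9) = 3; u(10) = 4; u(11) = 0; u(12) = 2; u(13) = 6; u(14) = 1.
The sequence repeats with period 12.
So u(1850) = u(1 + ((1850-1) mod 12)) = u(2) = 1.

1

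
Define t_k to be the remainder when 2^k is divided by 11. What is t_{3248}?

3

t_1 = 2, t_2 = 4, t_3 = 8, t_4 = 5, t_5 = 10, t_6 = 9, t_7 = 7, t_8 = 3, t_9 = 6, t_{10} = 1, t_{11} = 2.
Since t_{11} = t_1 = 2, the sequence is periodic with period 10.
So t_{3248} = t_{1 + ((3248-1) mod 10)} = t_8 = 3.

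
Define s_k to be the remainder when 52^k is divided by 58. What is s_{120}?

Computing terms: s_0 = 1,  s_1 = 52,  s_2 = 36,  s_3 = 16,  s_4 = 20,  s_5 = 54,  s_6 = 24,  s_7 = 30,  s_8 = 52.
Since s_8 = s_1 = 52, the sequence is eventually periodic: after a pre-period of length 1 it cycles with period 7.
For k ≥ 1, s_k depends only on (k - 1) mod 7. (120 - 1) mod 7 = 0, so s_{120} = s_1 = 52.

52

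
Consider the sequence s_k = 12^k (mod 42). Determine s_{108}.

Listing terms: s_0 = 1; s_1 = 12; s_2 = 18; s_3 = 6; s_4 = 30; s_5 = 24; s_6 = 36; s_7 = 12.
Since s_7 = s_1 = 12, the sequence is eventually periodic: after a pre-period of length 1 it cycles with period 6.
For k ≥ 1, s_k depends only on (k - 1) mod 6. (108 - 1) mod 6 = 5, so s_{108} = s_6 = 36.

36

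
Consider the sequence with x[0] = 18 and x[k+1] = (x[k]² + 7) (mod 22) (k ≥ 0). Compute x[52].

Listing terms: x[0] = 18, x[1] = 1, x[2] = 8, x[3] = 5, x[4] = 10, x[5] = 19, x[6] = 16, x[7] = 21, x[8] = 8.
Since x[8] = x[2] = 8, the sequence is eventually periodic: after a pre-period of length 2 it cycles with period 6.
For k ≥ 2, x[k] depends only on (k - 2) mod 6. (52 - 2) mod 6 = 2, so x[52] = x[4] = 10.

10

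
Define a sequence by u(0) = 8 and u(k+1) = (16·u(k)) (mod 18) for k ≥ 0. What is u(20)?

Computing terms: u(0) = 8; u(1) = 2; u(2) = 14; u(3) = 8.
Since u(3) = u(0) = 8, the sequence is periodic with period 3.
So u(20) = u(0 + ((20-0) mod 3)) = u(2) = 14.

14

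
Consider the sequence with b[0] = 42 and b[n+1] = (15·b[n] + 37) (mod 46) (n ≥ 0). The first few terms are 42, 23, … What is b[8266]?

20

We have b[0] = 42; b[1] = 23; b[2] = 14; b[3] = 17; b[4] = 16; b[5] = 1; b[6] = 6; b[7] = 35; b[8] = 10; b[9] = 3; b[10] = 36; b[11] = 25; b[12] = 44; b[13] = 7; b[14] = 4; b[15] = 5; b[16] = 20; b[17] = 15; b[18] = 32; b[19] = 11; b[20] = 18; b[21] = 31; b[22] = 42.
Since b[22] = b[0] = 42, the sequence is periodic with period 22.
(8266 - 0) mod 22 = 16, so b[8266] = b[16] = 20.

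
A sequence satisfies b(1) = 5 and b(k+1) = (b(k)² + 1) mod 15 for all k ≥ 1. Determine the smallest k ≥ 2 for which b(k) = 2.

3

Listing terms: b(1) = 5,  b(2) = 11,  b(3) = 2,  b(4) = 5.
Since b(4) = b(1) = 5, the sequence is periodic with period 3.
The value 2 first appears (with k ≥ 2) at b(3).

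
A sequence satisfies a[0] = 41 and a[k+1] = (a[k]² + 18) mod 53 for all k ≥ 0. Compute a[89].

a[0] = 41, a[1] = 3, a[2] = 27, a[3] = 5, a[4] = 43, a[5] = 12, a[6] = 3.
Since a[6] = a[1] = 3, the sequence is eventually periodic: after a pre-period of length 1 it cycles with period 5.
For k ≥ 1, a[k] depends only on (k - 1) mod 5. (89 - 1) mod 5 = 3, so a[89] = a[4] = 43.

43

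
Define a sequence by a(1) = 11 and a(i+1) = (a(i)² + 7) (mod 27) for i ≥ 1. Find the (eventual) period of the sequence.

a(1) = 11; a(2) = 20; a(3) = 2; a(4) = 11.
The sequence repeats with period 3.

3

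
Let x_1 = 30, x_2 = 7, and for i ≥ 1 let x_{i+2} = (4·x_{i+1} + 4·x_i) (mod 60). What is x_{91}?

Listing terms: x_1 = 30; x_2 = 7; x_3 = 28; x_4 = 20; x_5 = 12; x_6 = 8; x_7 = 20; x_8 = 52; x_9 = 48; x_{10} = 40; x_{11} = 52; x_{12} = 8; x_{13} = 0; x_{14} = 32; x_{15} = 8; x_{16} = 40; x_{17} = 12; x_{18} = 28; x_{19} = 40; x_{20} = 32; x_{21} = 48; x_{22} = 20; x_{23} = 32; x_{24} = 28; x_{25} = 0; x_{26} = 52; x_{27} = 28; x_{28} = 20.
Since (x_{27}, x_{28}) = (x_3, x_4) = (28, 20) (two consecutive terms determine the rest), the sequence is eventually periodic: after a pre-period of length 2 it cycles with period 24.
For i ≥ 3, x_i depends only on (i - 3) mod 24. (91 - 3) mod 24 = 16, so x_{91} = x_{19} = 40.

40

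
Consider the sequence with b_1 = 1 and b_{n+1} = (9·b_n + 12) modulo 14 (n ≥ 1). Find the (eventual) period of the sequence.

3

b_1 = 1; b_2 = 7; b_3 = 5; b_4 = 1.
The sequence repeats with period 3.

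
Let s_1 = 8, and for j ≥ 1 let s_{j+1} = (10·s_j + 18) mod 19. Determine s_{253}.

Listing terms: s_1 = 8, s_2 = 3, s_3 = 10, s_4 = 4, s_5 = 1, s_6 = 9, s_7 = 13, s_8 = 15, s_9 = 16, s_{10} = 7, s_{11} = 12, s_{12} = 5, s_{13} = 11, s_{14} = 14, s_{15} = 6, s_{16} = 2, s_{17} = 0, s_{18} = 18, s_{19} = 8.
Since s_{19} = s_1 = 8, the sequence is periodic with period 18.
(253 - 1) mod 18 = 0, so s_{253} = s_1 = 8.

8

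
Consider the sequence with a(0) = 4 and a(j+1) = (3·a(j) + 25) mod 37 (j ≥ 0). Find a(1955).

Listing terms: a(0) = 4; a(1) = 0; a(2) = 25; a(3) = 26; a(4) = 29; a(5) = 1; a(6) = 28; a(7) = 35; a(8) = 19; a(9) = 8; a(10) = 12; a(11) = 24; a(12) = 23; a(13) = 20; a(14) = 11; a(15) = 21; a(16) = 14; a(17) = 30; a(18) = 4.
Since a(18) = a(0) = 4, the sequence is periodic with period 18.
(1955 - 0) mod 18 = 11, so a(1955) = a(11) = 24.

24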